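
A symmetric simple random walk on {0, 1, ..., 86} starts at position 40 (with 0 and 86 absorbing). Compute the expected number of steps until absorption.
E[τ | X_0 = 40] = 1840

Let v_k = E[τ | X_0 = k]. Boundary: v_0 = v_86 = 0. Recurrence: v_k = 1 + (v_{k-1} + v_{k+1})/2 for 1 ≤ k ≤ 85. The particular solution to v_k − (v_{k-1} + v_{k+1})/2 = 1 is v_k = −k^2. Adding homogeneous solution A + B k and matching boundaries gives v_k = k (86 − k). Substituting k = 40: v_40 = 40 · 46 = 1840.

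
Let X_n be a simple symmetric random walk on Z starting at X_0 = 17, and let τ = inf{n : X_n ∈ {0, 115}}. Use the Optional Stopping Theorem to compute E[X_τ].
E[X_τ] = 17

X_n is a martingale and τ is a bounded-mean stopping time (indeed τ is finite a.s. with bounded expectation since the walk is in a bounded region). By the OST, E[X_τ] = E[X_0] = 17. Equivalently: E[X_τ] = 115 · P(hit 115 first) + 0 · P(hit 0 first) = 115 · (17/115) = 17.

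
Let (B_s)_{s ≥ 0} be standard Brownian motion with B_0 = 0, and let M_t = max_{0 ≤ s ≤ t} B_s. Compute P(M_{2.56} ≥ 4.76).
P(M_{2.56} ≥ 4.76) = 2·P(B_{2.56} ≥ 4.76) = 2(1 − Φ(4.76/√2.56)) ≈ 0.0029

By the reflection principle for Brownian motion, P(M_t ≥ a) = 2 · P(B_t ≥ a) for a ≥ 0. Since B_t ~ N(0, t), P(B_t ≥ 4.76) = 1 − Φ(4.76/√t) = 1 − Φ(4.76/√2.56) = 1 − Φ(2.9750). So
  P(M_{2.56} ≥ 4.76) = 2(1 − Φ(2.9750)) ≈ 0.0029.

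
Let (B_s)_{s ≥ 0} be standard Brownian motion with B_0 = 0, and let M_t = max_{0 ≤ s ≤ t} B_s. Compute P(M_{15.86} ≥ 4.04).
P(M_{15.86} ≥ 4.04) = 2·P(B_{15.86} ≥ 4.04) = 2(1 − Φ(4.04/√15.86)) ≈ 0.3104

By the reflection principle for Brownian motion, P(M_t ≥ a) = 2 · P(B_t ≥ a) for a ≥ 0. Since B_t ~ N(0, t), P(B_t ≥ 4.04) = 1 − Φ(4.04/√t) = 1 − Φ(4.04/√15.86) = 1 − Φ(1.0144). So
  P(M_{15.86} ≥ 4.04) = 2(1 − Φ(1.0144)) ≈ 0.3104.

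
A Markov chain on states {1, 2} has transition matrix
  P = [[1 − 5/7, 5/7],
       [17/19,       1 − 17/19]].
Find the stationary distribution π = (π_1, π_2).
π_1 = 119/214, π_2 = 95/214

Solve πP = π with π_1 + π_2 = 1. From πP = π: π_1 · (1 − 5/7) + π_2 · 17/19 = π_1 ⇒ π_2 · 17/19 = π_1 · 5/7 ⇒ π_2/π_1 = (5/7)/(17/19) = 95/119. Together with π_1 + π_2 = 1:
  π_1 = (17/19)/(5/7 + 17/19) = (17/19)/(214/133) = 119/214,
  π_2 = (5/7)/(5/7 + 17/19) = (5/7)/(214/133) = 95/214.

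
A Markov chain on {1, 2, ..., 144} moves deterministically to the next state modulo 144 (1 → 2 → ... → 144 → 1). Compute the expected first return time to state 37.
E[T_37 | X_0 = 37] = 144

The chain cycles deterministically, so starting at state 37 it returns in exactly 144 steps. Equivalently, the stationary distribution is uniform π_j = 1/144 for every state j, so by Kac's formula E[T_37] = 1/π_37 = 144.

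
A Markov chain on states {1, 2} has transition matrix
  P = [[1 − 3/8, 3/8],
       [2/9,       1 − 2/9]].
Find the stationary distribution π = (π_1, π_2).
π_1 = 16/43, π_2 = 27/43

Solve πP = π with π_1 + π_2 = 1. From πP = π: π_1 · (1 − 3/8) + π_2 · 2/9 = π_1 ⇒ π_2 · 2/9 = π_1 · 3/8 ⇒ π_2/π_1 = (3/8)/(2/9) = 27/16. Together with π_1 + π_2 = 1:
  π_1 = (2/9)/(3/8 + 2/9) = (2/9)/(43/72) = 16/43,
  π_2 = (3/8)/(3/8 + 2/9) = (3/8)/(43/72) = 27/43.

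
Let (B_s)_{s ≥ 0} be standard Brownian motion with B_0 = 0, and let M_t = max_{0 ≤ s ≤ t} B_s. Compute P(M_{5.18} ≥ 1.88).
P(M_{5.18} ≥ 1.88) = 2·P(B_{5.18} ≥ 1.88) = 2(1 − Φ(1.88/√5.18)) ≈ 0.4088

By the reflection principle for Brownian motion, P(M_t ≥ a) = 2 · P(B_t ≥ a) for a ≥ 0. Since B_t ~ N(0, t), P(B_t ≥ 1.88) = 1 − Φ(1.88/√t) = 1 − Φ(1.88/√5.18) = 1 − Φ(0.8260). So
  P(M_{5.18} ≥ 1.88) = 2(1 − Φ(0.8260)) ≈ 0.4088.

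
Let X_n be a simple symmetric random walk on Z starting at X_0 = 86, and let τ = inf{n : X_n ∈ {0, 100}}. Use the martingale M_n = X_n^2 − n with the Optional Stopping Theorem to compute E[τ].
E[τ] = 1204

M_n = X_n^2 − n is a martingale (since E[X_{n+1}^2 | F_n] = X_n^2 + 1). By OST (τ has finite mean in a bounded region), E[M_τ] = E[M_0] = X_0^2 − 0 = 86^2 = 7396. Also E[M_τ] = E[X_τ^2] − E[τ]. The walk exits at 0 or 100, with P(hit 100 first) = 86/100, so E[X_τ^2] = 100^2 · 86/100 + 0 = 8600. Thus E[τ] = E[X_τ^2] − E[M_τ] = 8600 − 7396 = 1204 = 86(100 − 86) = 1204.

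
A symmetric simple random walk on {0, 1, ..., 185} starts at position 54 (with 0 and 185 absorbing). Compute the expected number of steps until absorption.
E[τ | X_0 = 54] = 7074

Let v_k = E[τ | X_0 = k]. Boundary: v_0 = v_185 = 0. Recurrence: v_k = 1 + (v_{k-1} + v_{k+1})/2 for 1 ≤ k ≤ 184. The particular solution to v_k − (v_{k-1} + v_{k+1})/2 = 1 is v_k = −k^2. Adding homogeneous solution A + B k and matching boundaries gives v_k = k (185 − k). Substituting k = 54: v_54 = 54 · 131 = 7074.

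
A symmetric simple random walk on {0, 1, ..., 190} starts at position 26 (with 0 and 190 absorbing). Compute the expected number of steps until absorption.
E[τ | X_0 = 26] = 4264

Let v_k = E[τ | X_0 = k]. Boundary: v_0 = v_190 = 0. Recurrence: v_k = 1 + (v_{k-1} + v_{k+1})/2 for 1 ≤ k ≤ 189. The particular solution to v_k − (v_{k-1} + v_{k+1})/2 = 1 is v_k = −k^2. Adding homogeneous solution A + B k and matching boundaries gives v_k = k (190 − k). Substituting k = 26: v_26 = 26 · 164 = 4264.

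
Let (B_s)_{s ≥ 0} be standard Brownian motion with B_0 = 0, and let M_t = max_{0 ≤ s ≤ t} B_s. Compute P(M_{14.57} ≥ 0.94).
P(M_{14.57} ≥ 0.94) = 2·P(B_{14.57} ≥ 0.94) = 2(1 − Φ(0.94/√14.57)) ≈ 0.8055

By the reflection principle for Brownian motion, P(M_t ≥ a) = 2 · P(B_t ≥ a) for a ≥ 0. Since B_t ~ N(0, t), P(B_t ≥ 0.94) = 1 − Φ(0.94/√t) = 1 − Φ(0.94/√14.57) = 1 − Φ(0.2463). So
  P(M_{14.57} ≥ 0.94) = 2(1 − Φ(0.2463)) ≈ 0.8055.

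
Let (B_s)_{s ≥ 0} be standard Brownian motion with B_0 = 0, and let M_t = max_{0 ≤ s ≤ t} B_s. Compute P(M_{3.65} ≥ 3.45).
P(M_{3.65} ≥ 3.45) = 2·P(B_{3.65} ≥ 3.45) = 2(1 − Φ(3.45/√3.65)) ≈ 0.0709

By the reflection principle for Brownian motion, P(M_t ≥ a) = 2 · P(B_t ≥ a) for a ≥ 0. Since B_t ~ N(0, t), P(B_t ≥ 3.45) = 1 − Φ(3.45/√t) = 1 − Φ(3.45/√3.65) = 1 − Φ(1.8058). So
  P(M_{3.65} ≥ 3.45) = 2(1 − Φ(1.8058)) ≈ 0.0709.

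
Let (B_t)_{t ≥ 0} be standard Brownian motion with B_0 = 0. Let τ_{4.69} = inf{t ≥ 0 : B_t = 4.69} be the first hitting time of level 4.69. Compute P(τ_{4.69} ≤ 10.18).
P(τ_{4.69} ≤ 10.18) = 2(1 − Φ(4.69/√10.18)) = 2(1 − Φ(1.4699)) ≈ 0.1416

By the reflection principle for standard BM, P(τ_b ≤ t) = 2 · P(B_t ≥ b). Since B_t ~ N(0, t), P(B_t ≥ 4.69) = 1 − Φ(4.69/√t) = 1 − Φ(4.69/√10.18) = 1 − Φ(1.4699) ≈ 0.07079. Doubling: P(τ_{4.69} ≤ 10.18) ≈ 2 · 0.07079 = 0.14158 ≈ 0.1416.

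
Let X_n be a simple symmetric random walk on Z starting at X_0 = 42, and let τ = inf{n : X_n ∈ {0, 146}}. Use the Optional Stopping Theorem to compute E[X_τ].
E[X_τ] = 42

X_n is a martingale and τ is a bounded-mean stopping time (indeed τ is finite a.s. with bounded expectation since the walk is in a bounded region). By the OST, E[X_τ] = E[X_0] = 42. Equivalently: E[X_τ] = 146 · P(hit 146 first) + 0 · P(hit 0 first) = 146 · (42/146) = 42.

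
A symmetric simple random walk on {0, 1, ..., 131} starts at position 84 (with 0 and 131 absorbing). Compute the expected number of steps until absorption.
E[τ | X_0 = 84] = 3948

Let v_k = E[τ | X_0 = k]. Boundary: v_0 = v_131 = 0. Recurrence: v_k = 1 + (v_{k-1} + v_{k+1})/2 for 1 ≤ k ≤ 130. The particular solution to v_k − (v_{k-1} + v_{k+1})/2 = 1 is v_k = −k^2. Adding homogeneous solution A + B k and matching boundaries gives v_k = k (131 − k). Substituting k = 84: v_84 = 84 · 47 = 3948.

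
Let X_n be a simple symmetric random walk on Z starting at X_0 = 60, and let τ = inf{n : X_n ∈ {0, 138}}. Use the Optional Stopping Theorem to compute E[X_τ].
E[X_τ] = 60

X_n is a martingale and τ is a bounded-mean stopping time (indeed τ is finite a.s. with bounded expectation since the walk is in a bounded region). By the OST, E[X_τ] = E[X_0] = 60. Equivalently: E[X_τ] = 138 · P(hit 138 first) + 0 · P(hit 0 first) = 138 · (60/138) = 60.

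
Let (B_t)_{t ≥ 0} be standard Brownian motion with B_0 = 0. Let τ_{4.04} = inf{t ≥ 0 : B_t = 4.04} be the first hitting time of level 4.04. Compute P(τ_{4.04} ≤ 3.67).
P(τ_{4.04} ≤ 3.67) = 2(1 − Φ(4.04/√3.67)) = 2(1 − Φ(2.1089)) ≈ 0.0350

By the reflection principle for standard BM, P(τ_b ≤ t) = 2 · P(B_t ≥ b). Since B_t ~ N(0, t), P(B_t ≥ 4.04) = 1 − Φ(4.04/√t) = 1 − Φ(4.04/√3.67) = 1 − Φ(2.1089) ≈ 0.01748. Doubling: P(τ_{4.04} ≤ 3.67) ≈ 2 · 0.01748 = 0.03496 ≈ 0.0350.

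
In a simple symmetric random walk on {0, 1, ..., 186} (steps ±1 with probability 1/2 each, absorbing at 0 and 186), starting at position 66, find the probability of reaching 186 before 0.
P(hit 186 before 0) = 66/186 = 11/31

Let u_k = P(hit 186 before 0 | start at k). Then u_0 = 0, u_186 = 1, and u_k = u_{k-1}/2 + u_{k+1}/2 for 1 ≤ k ≤ 185. This harmonic recurrence is solved by u_k = k/186, giving u_66 = 66/186 = 11/31.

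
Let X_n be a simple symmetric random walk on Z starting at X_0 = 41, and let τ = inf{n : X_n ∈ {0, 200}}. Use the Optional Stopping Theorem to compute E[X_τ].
E[X_τ] = 41

X_n is a martingale and τ is a bounded-mean stopping time (indeed τ is finite a.s. with bounded expectation since the walk is in a bounded region). By the OST, E[X_τ] = E[X_0] = 41. Equivalently: E[X_τ] = 200 · P(hit 200 first) + 0 · P(hit 0 first) = 200 · (41/200) = 41.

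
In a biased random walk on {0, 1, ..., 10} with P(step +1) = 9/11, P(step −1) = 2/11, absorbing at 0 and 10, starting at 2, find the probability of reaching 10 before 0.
P(hit 10 before 0) = (1 − (2/9)^2) / (1 − (2/9)^10) = 43046721/45282901

Let u_k denote P(reach 10 before 0 | start at k). Boundary: u_0 = 0, u_10 = 1. Recurrence: u_k = 9/11·u_{k+1} + 2/11·u_{k-1} for 1 ≤ k ≤ 9. Try u_k = A + B·r^k with r = q/p = (2/11)/(9/11) = 2/9. Substitution satisfies the recurrence; boundary conditions give:
  u_k = (1 − r^k) / (1 − r^N) = (1 − (2/9)^2) / (1 − (2/9)^10) = 43046721/45282901.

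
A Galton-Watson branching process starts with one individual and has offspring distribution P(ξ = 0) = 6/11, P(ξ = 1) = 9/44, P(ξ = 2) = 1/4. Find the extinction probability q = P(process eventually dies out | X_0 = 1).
q = 1

Mean offspring μ = 0·6/11 + 1·9/44 + 2·1/4 = 31/44 ≤ 1. For μ ≤ 1 with offspring not concentrated at 1, the Galton-Watson process goes extinct almost surely, so q = 1.
(Algebraic check: The pgf is f(s) = 6/11 + 9/44·s + 1/4·s². The extinction probability q is the smallest fixed point of f in [0, 1]. Setting s = f(s):
  1/4·s² + (9/44 − 1)·s + 6/11 = 0
  1/4·s² − (6/11 + 1/4)·s + 6/11 = 0
which factors as (s − 1)·(1/4·s − 6/11) = 0, giving roots s = 1 and s = (6/11)/(1/4) = 24/11. Since 24/11 ≥ 1, the smallest root in [0, 1] is s = 1.)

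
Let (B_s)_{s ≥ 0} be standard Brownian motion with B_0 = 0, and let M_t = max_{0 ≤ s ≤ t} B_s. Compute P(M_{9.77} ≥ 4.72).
P(M_{9.77} ≥ 4.72) = 2·P(B_{9.77} ≥ 4.72) = 2(1 − Φ(4.72/√9.77)) ≈ 0.1310

By the reflection principle for Brownian motion, P(M_t ≥ a) = 2 · P(B_t ≥ a) for a ≥ 0. Since B_t ~ N(0, t), P(B_t ≥ 4.72) = 1 − Φ(4.72/√t) = 1 − Φ(4.72/√9.77) = 1 − Φ(1.5101). So
  P(M_{9.77} ≥ 4.72) = 2(1 − Φ(1.5101)) ≈ 0.1310.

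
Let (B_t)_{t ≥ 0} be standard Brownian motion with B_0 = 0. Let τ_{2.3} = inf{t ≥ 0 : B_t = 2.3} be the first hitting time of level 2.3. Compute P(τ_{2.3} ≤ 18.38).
P(τ_{2.3} ≤ 18.38) = 2(1 − Φ(2.3/√18.38)) = 2(1 − Φ(0.5365)) ≈ 0.5916

By the reflection principle for standard BM, P(τ_b ≤ t) = 2 · P(B_t ≥ b). Since B_t ~ N(0, t), P(B_t ≥ 2.3) = 1 − Φ(2.3/√t) = 1 − Φ(2.3/√18.38) = 1 − Φ(0.5365) ≈ 0.29581. Doubling: P(τ_{2.3} ≤ 18.38) ≈ 2 · 0.29581 = 0.59162 ≈ 0.5916.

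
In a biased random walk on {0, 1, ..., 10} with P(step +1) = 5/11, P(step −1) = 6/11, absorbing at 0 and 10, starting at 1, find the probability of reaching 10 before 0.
P(hit 10 before 0) = (1 − (6/5)^1) / (1 − (6/5)^10) = 1953125/50700551

Let u_k denote P(reach 10 before 0 | start at k). Boundary: u_0 = 0, u_10 = 1. Recurrence: u_k = 5/11·u_{k+1} + 6/11·u_{k-1} for 1 ≤ k ≤ 9. Try u_k = A + B·r^k with r = q/p = (6/11)/(5/11) = 6/5. Substitution satisfies the recurrence; boundary conditions give:
  u_k = (1 − r^k) / (1 − r^N) = (1 − (6/5)^1) / (1 − (6/5)^10) = 1953125/50700551.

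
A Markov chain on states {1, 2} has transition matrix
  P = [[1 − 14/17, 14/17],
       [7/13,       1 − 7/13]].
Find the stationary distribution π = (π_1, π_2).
π_1 = 17/43, π_2 = 26/43

Solve πP = π with π_1 + π_2 = 1. From πP = π: π_1 · (1 − 14/17) + π_2 · 7/13 = π_1 ⇒ π_2 · 7/13 = π_1 · 14/17 ⇒ π_2/π_1 = (14/17)/(7/13) = 26/17. Together with π_1 + π_2 = 1:
  π_1 = (7/13)/(14/17 + 7/13) = (7/13)/(301/221) = 17/43,
  π_2 = (14/17)/(14/17 + 7/13) = (14/17)/(301/221) = 26/43.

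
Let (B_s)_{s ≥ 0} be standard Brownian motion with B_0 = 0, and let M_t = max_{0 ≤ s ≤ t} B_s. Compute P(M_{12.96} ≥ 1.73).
P(M_{12.96} ≥ 1.73) = 2·P(B_{12.96} ≥ 1.73) = 2(1 − Φ(1.73/√12.96)) ≈ 0.6308

By the reflection principle for Brownian motion, P(M_t ≥ a) = 2 · P(B_t ≥ a) for a ≥ 0. Since B_t ~ N(0, t), P(B_t ≥ 1.73) = 1 − Φ(1.73/√t) = 1 − Φ(1.73/√12.96) = 1 − Φ(0.4806). So
  P(M_{12.96} ≥ 1.73) = 2(1 − Φ(0.4806)) ≈ 0.6308.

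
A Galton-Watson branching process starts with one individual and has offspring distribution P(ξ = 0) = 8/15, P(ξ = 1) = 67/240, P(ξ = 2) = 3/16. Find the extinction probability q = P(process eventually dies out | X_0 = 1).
q = 1

Mean offspring μ = 0·8/15 + 1·67/240 + 2·3/16 = 157/240 ≤ 1. For μ ≤ 1 with offspring not concentrated at 1, the Galton-Watson process goes extinct almost surely, so q = 1.
(Algebraic check: The pgf is f(s) = 8/15 + 67/240·s + 3/16·s². The extinction probability q is the smallest fixed point of f in [0, 1]. Setting s = f(s):
  3/16·s² + (67/240 − 1)·s + 8/15 = 0
  3/16·s² − (8/15 + 3/16)·s + 8/15 = 0
which factors as (s − 1)·(3/16·s − 8/15) = 0, giving roots s = 1 and s = (8/15)/(3/16) = 128/45. Since 128/45 ≥ 1, the smallest root in [0, 1] is s = 1.)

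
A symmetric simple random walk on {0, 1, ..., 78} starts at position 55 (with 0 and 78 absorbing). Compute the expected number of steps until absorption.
E[τ | X_0 = 55] = 1265

Let v_k = E[τ | X_0 = k]. Boundary: v_0 = v_78 = 0. Recurrence: v_k = 1 + (v_{k-1} + v_{k+1})/2 for 1 ≤ k ≤ 77. The particular solution to v_k − (v_{k-1} + v_{k+1})/2 = 1 is v_k = −k^2. Adding homogeneous solution A + B k and matching boundaries gives v_k = k (78 − k). Substituting k = 55: v_55 = 55 · 23 = 1265.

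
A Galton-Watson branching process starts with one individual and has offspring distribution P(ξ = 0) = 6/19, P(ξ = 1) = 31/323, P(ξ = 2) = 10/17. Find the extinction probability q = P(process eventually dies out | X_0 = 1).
q = 51/95

The pgf is f(s) = 6/19 + 31/323·s + 10/17·s². The extinction probability q is the smallest fixed point of f in [0, 1]. Setting s = f(s):
  10/17·s² + (31/323 − 1)·s + 6/19 = 0
  10/17·s² − (6/19 + 10/17)·s + 6/19 = 0
which factors as (s − 1)·(10/17·s − 6/19) = 0, giving roots s = 1 and s = (6/19)/(10/17) = 51/95.
Mean offspring μ = 31/323 + 2·10/17 = 411/323 > 1 (supercritical), so q < 1. The extinction probability is the smaller root: q = (6/19)/(10/17) = 51/95.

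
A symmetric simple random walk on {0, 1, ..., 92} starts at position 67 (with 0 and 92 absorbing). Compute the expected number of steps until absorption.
E[τ | X_0 = 67] = 1675

Let v_k = E[τ | X_0 = k]. Boundary: v_0 = v_92 = 0. Recurrence: v_k = 1 + (v_{k-1} + v_{k+1})/2 for 1 ≤ k ≤ 91. The particular solution to v_k − (v_{k-1} + v_{k+1})/2 = 1 is v_k = −k^2. Adding homogeneous solution A + B k and matching boundaries gives v_k = k (92 − k). Substituting k = 67: v_67 = 67 · 25 = 1675.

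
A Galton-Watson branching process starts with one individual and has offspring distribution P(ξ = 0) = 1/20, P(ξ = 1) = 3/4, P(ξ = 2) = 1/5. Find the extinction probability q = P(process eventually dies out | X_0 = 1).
q = 1/4

The pgf is f(s) = 1/20 + 3/4·s + 1/5·s². The extinction probability q is the smallest fixed point of f in [0, 1]. Setting s = f(s):
  1/5·s² + (3/4 − 1)·s + 1/20 = 0
  1/5·s² − (1/20 + 1/5)·s + 1/20 = 0
which factors as (s − 1)·(1/5·s − 1/20) = 0, giving roots s = 1 and s = (1/20)/(1/5) = 1/4.
Mean offspring μ = 3/4 + 2·1/5 = 23/20 > 1 (supercritical), so q < 1. The extinction probability is the smaller root: q = (1/20)/(1/5) = 1/4.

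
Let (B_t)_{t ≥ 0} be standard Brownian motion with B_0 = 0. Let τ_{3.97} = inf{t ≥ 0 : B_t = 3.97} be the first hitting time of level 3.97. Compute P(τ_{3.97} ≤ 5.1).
P(τ_{3.97} ≤ 5.1) = 2(1 − Φ(3.97/√5.1)) = 2(1 − Φ(1.7579)) ≈ 0.0788

By the reflection principle for standard BM, P(τ_b ≤ t) = 2 · P(B_t ≥ b). Since B_t ~ N(0, t), P(B_t ≥ 3.97) = 1 − Φ(3.97/√t) = 1 − Φ(3.97/√5.1) = 1 − Φ(1.7579) ≈ 0.03938. Doubling: P(τ_{3.97} ≤ 5.1) ≈ 2 · 0.03938 = 0.07876 ≈ 0.0788.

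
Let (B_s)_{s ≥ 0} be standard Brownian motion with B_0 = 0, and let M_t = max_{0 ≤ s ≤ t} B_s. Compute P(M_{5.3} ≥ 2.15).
P(M_{5.3} ≥ 2.15) = 2·P(B_{5.3} ≥ 2.15) = 2(1 − Φ(2.15/√5.3)) ≈ 0.3504

By the reflection principle for Brownian motion, P(M_t ≥ a) = 2 · P(B_t ≥ a) for a ≥ 0. Since B_t ~ N(0, t), P(B_t ≥ 2.15) = 1 − Φ(2.15/√t) = 1 − Φ(2.15/√5.3) = 1 − Φ(0.9339). So
  P(M_{5.3} ≥ 2.15) = 2(1 − Φ(0.9339)) ≈ 0.3504.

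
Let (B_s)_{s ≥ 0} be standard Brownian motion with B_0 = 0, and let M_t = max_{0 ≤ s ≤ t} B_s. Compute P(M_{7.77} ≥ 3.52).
P(M_{7.77} ≥ 3.52) = 2·P(B_{7.77} ≥ 3.52) = 2(1 − Φ(3.52/√7.77)) ≈ 0.2067

By the reflection principle for Brownian motion, P(M_t ≥ a) = 2 · P(B_t ≥ a) for a ≥ 0. Since B_t ~ N(0, t), P(B_t ≥ 3.52) = 1 − Φ(3.52/√t) = 1 − Φ(3.52/√7.77) = 1 − Φ(1.2628). So
  P(M_{7.77} ≥ 3.52) = 2(1 − Φ(1.2628)) ≈ 0.2067.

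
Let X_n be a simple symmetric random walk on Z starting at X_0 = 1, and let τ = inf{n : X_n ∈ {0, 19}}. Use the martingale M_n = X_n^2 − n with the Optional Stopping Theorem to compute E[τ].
E[τ] = 18

M_n = X_n^2 − n is a martingale (since E[X_{n+1}^2 | F_n] = X_n^2 + 1). By OST (τ has finite mean in a bounded region), E[M_τ] = E[M_0] = X_0^2 − 0 = 1^2 = 1. Also E[M_τ] = E[X_τ^2] − E[τ]. The walk exits at 0 or 19, with P(hit 19 first) = 1/19, so E[X_τ^2] = 19^2 · 1/19 + 0 = 19. Thus E[τ] = E[X_τ^2] − E[M_τ] = 19 − 1 = 18 = 1(19 − 1) = 18.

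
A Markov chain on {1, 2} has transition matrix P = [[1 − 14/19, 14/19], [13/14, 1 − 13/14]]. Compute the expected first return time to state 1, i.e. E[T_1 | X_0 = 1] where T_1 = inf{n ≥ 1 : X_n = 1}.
E[T_1 | X_0 = 1] = 1/π_1 = 443/247

For an irreducible recurrent Markov chain with stationary distribution π, E[T_i | X_0 = i] = 1/π_i (Kac's formula). Here π_1 = (13/14)/(14/19 + 13/14) = (13/14)/(443/266) = 247/443, so E[T_1 | X_0 = 1] = 1/π_1 = (14/19 + 13/14)/(13/14) = (443/266)/(13/14) = 443/247.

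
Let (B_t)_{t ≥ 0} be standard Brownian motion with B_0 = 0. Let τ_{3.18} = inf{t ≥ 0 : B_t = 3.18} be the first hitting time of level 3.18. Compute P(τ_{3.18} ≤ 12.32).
P(τ_{3.18} ≤ 12.32) = 2(1 − Φ(3.18/√12.32)) = 2(1 − Φ(0.9060)) ≈ 0.3649

By the reflection principle for standard BM, P(τ_b ≤ t) = 2 · P(B_t ≥ b). Since B_t ~ N(0, t), P(B_t ≥ 3.18) = 1 − Φ(3.18/√t) = 1 − Φ(3.18/√12.32) = 1 − Φ(0.9060) ≈ 0.18247. Doubling: P(τ_{3.18} ≤ 12.32) ≈ 2 · 0.18247 = 0.36494 ≈ 0.3649.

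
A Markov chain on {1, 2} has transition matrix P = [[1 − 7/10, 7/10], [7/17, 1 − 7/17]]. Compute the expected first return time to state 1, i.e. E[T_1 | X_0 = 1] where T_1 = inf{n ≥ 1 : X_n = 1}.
E[T_1 | X_0 = 1] = 1/π_1 = 27/10

For an irreducible recurrent Markov chain with stationary distribution π, E[T_i | X_0 = i] = 1/π_i (Kac's formula). Here π_1 = (7/17)/(7/10 + 7/17) = (7/17)/(189/170) = 10/27, so E[T_1 | X_0 = 1] = 1/π_1 = (7/10 + 7/17)/(7/17) = (189/170)/(7/17) = 27/10.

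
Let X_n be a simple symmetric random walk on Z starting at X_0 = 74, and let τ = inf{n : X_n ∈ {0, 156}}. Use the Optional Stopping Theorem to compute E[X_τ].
E[X_τ] = 74

X_n is a martingale and τ is a bounded-mean stopping time (indeed τ is finite a.s. with bounded expectation since the walk is in a bounded region). By the OST, E[X_τ] = E[X_0] = 74. Equivalently: E[X_τ] = 156 · P(hit 156 first) + 0 · P(hit 0 first) = 156 · (74/156) = 74.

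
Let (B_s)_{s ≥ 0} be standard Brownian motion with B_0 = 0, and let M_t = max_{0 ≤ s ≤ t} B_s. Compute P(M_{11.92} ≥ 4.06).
P(M_{11.92} ≥ 4.06) = 2·P(B_{11.92} ≥ 4.06) = 2(1 − Φ(4.06/√11.92)) ≈ 0.2396

By the reflection principle for Brownian motion, P(M_t ≥ a) = 2 · P(B_t ≥ a) for a ≥ 0. Since B_t ~ N(0, t), P(B_t ≥ 4.06) = 1 − Φ(4.06/√t) = 1 − Φ(4.06/√11.92) = 1 − Φ(1.1759). So
  P(M_{11.92} ≥ 4.06) = 2(1 − Φ(1.1759)) ≈ 0.2396.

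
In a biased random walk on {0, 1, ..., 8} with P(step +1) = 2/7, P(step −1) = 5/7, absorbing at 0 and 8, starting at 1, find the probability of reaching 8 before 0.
P(hit 8 before 0) = (1 − (5/2)^1) / (1 − (5/2)^8) = 128/130123

Let u_k denote P(reach 8 before 0 | start at k). Boundary: u_0 = 0, u_8 = 1. Recurrence: u_k = 2/7·u_{k+1} + 5/7·u_{k-1} for 1 ≤ k ≤ 7. Try u_k = A + B·r^k with r = q/p = (5/7)/(2/7) = 5/2. Substitution satisfies the recurrence; boundary conditions give:
  u_k = (1 − r^k) / (1 − r^N) = (1 − (5/2)^1) / (1 − (5/2)^8) = 128/130123.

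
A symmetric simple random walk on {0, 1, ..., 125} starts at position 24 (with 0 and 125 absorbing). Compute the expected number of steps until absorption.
E[τ | X_0 = 24] = 2424

Let v_k = E[τ | X_0 = k]. Boundary: v_0 = v_125 = 0. Recurrence: v_k = 1 + (v_{k-1} + v_{k+1})/2 for 1 ≤ k ≤ 124. The particular solution to v_k − (v_{k-1} + v_{k+1})/2 = 1 is v_k = −k^2. Adding homogeneous solution A + B k and matching boundaries gives v_k = k (125 − k). Substituting k = 24: v_24 = 24 · 101 = 2424.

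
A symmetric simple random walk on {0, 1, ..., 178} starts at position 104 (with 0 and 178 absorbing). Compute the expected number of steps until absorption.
E[τ | X_0 = 104] = 7696

Let v_k = E[τ | X_0 = k]. Boundary: v_0 = v_178 = 0. Recurrence: v_k = 1 + (v_{k-1} + v_{k+1})/2 for 1 ≤ k ≤ 177. The particular solution to v_k − (v_{k-1} + v_{k+1})/2 = 1 is v_k = −k^2. Adding homogeneous solution A + B k and matching boundaries gives v_k = k (178 − k). Substituting k = 104: v_104 = 104 · 74 = 7696.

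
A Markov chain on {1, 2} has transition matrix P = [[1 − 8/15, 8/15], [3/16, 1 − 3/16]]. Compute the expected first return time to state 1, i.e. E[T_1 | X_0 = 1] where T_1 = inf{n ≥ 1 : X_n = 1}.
E[T_1 | X_0 = 1] = 1/π_1 = 173/45

For an irreducible recurrent Markov chain with stationary distribution π, E[T_i | X_0 = i] = 1/π_i (Kac's formula). Here π_1 = (3/16)/(8/15 + 3/16) = (3/16)/(173/240) = 45/173, so E[T_1 | X_0 = 1] = 1/π_1 = (8/15 + 3/16)/(3/16) = (173/240)/(3/16) = 173/45.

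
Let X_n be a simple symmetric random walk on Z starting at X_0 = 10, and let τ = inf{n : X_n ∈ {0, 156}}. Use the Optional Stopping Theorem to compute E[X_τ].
E[X_τ] = 10

X_n is a martingale and τ is a bounded-mean stopping time (indeed τ is finite a.s. with bounded expectation since the walk is in a bounded region). By the OST, E[X_τ] = E[X_0] = 10. Equivalently: E[X_τ] = 156 · P(hit 156 first) + 0 · P(hit 0 first) = 156 · (10/156) = 10.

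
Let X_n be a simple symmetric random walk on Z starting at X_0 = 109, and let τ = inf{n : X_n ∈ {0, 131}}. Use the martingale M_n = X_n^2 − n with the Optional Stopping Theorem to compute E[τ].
E[τ] = 2398

M_n = X_n^2 − n is a martingale (since E[X_{n+1}^2 | F_n] = X_n^2 + 1). By OST (τ has finite mean in a bounded region), E[M_τ] = E[M_0] = X_0^2 − 0 = 109^2 = 11881. Also E[M_τ] = E[X_τ^2] − E[τ]. The walk exits at 0 or 131, with P(hit 131 first) = 109/131, so E[X_τ^2] = 131^2 · 109/131 + 0 = 14279. Thus E[τ] = E[X_τ^2] − E[M_τ] = 14279 − 11881 = 2398 = 109(131 − 109) = 2398.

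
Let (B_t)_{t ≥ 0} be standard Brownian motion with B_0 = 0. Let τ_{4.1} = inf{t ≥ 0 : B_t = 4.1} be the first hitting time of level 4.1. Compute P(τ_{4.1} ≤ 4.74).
P(τ_{4.1} ≤ 4.74) = 2(1 − Φ(4.1/√4.74)) = 2(1 − Φ(1.8832)) ≈ 0.0597

By the reflection principle for standard BM, P(τ_b ≤ t) = 2 · P(B_t ≥ b). Since B_t ~ N(0, t), P(B_t ≥ 4.1) = 1 − Φ(4.1/√t) = 1 − Φ(4.1/√4.74) = 1 − Φ(1.8832) ≈ 0.02984. Doubling: P(τ_{4.1} ≤ 4.74) ≈ 2 · 0.02984 = 0.05968 ≈ 0.0597.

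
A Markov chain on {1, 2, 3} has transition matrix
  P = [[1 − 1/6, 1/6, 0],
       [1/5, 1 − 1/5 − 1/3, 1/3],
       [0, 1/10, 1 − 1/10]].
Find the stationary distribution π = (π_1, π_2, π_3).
π = (18/83, 15/83, 50/83)

This is a birth-death chain on three states, which satisfies detailed balance: π_1 · P_{12} = π_2 · P_{21} and π_2 · P_{23} = π_3 · P_{32}.
From π_1 · 1/6 = π_2 · 1/5: π_2/π_1 = (1/6)/(1/5) = 5/6.
From π_2 · 1/3 = π_3 · 1/10: π_3/π_2 = (1/3)/(1/10) = 10/3.
Take π_1 proportional to 1; then unnormalized π = (1, 5/6, 25/9). Normalize by dividing by the sum 83/18:
  π = (18/83, 15/83, 50/83).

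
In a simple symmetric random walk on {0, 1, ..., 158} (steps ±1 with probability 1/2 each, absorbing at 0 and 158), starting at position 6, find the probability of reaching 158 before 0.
P(hit 158 before 0) = 6/158 = 3/79

Let u_k = P(hit 158 before 0 | start at k). Then u_0 = 0, u_158 = 1, and u_k = u_{k-1}/2 + u_{k+1}/2 for 1 ≤ k ≤ 157. This harmonic recurrence is solved by u_k = k/158, giving u_6 = 6/158 = 3/79.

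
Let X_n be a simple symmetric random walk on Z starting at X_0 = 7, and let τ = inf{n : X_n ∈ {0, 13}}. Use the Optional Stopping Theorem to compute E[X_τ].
E[X_τ] = 7

X_n is a martingale and τ is a bounded-mean stopping time (indeed τ is finite a.s. with bounded expectation since the walk is in a bounded region). By the OST, E[X_τ] = E[X_0] = 7. Equivalently: E[X_τ] = 13 · P(hit 13 first) + 0 · P(hit 0 first) = 13 · (7/13) = 7.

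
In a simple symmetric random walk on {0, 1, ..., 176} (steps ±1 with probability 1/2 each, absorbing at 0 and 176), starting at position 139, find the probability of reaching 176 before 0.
P(hit 176 before 0) = 139/176

Let u_k = P(hit 176 before 0 | start at k). Then u_0 = 0, u_176 = 1, and u_k = u_{k-1}/2 + u_{k+1}/2 for 1 ≤ k ≤ 175. This harmonic recurrence is solved by u_k = k/176, giving u_139 = 139/176.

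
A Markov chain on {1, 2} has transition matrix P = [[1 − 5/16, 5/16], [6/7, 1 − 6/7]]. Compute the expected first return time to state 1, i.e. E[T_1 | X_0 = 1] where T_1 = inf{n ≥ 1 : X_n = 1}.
E[T_1 | X_0 = 1] = 1/π_1 = 131/96

For an irreducible recurrent Markov chain with stationary distribution π, E[T_i | X_0 = i] = 1/π_i (Kac's formula). Here π_1 = (6/7)/(5/16 + 6/7) = (6/7)/(131/112) = 96/131, so E[T_1 | X_0 = 1] = 1/π_1 = (5/16 + 6/7)/(6/7) = (131/112)/(6/7) = 131/96.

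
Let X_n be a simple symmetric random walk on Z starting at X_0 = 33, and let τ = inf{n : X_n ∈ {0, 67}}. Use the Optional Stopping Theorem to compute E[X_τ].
E[X_τ] = 33

X_n is a martingale and τ is a bounded-mean stopping time (indeed τ is finite a.s. with bounded expectation since the walk is in a bounded region). By the OST, E[X_τ] = E[X_0] = 33. Equivalently: E[X_τ] = 67 · P(hit 67 first) + 0 · P(hit 0 first) = 67 · (33/67) = 33.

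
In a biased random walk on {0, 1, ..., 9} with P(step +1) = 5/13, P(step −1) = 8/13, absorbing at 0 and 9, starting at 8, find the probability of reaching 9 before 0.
P(hit 9 before 0) = (1 − (8/5)^8) / (1 − (8/5)^9) = 27310985/44088201

Let u_k denote P(reach 9 before 0 | start at k). Boundary: u_0 = 0, u_9 = 1. Recurrence: u_k = 5/13·u_{k+1} + 8/13·u_{k-1} for 1 ≤ k ≤ 8. Try u_k = A + B·r^k with r = q/p = (8/13)/(5/13) = 8/5. Substitution satisfies the recurrence; boundary conditions give:
  u_k = (1 − r^k) / (1 − r^N) = (1 − (8/5)^8) / (1 − (8/5)^9) = 27310985/44088201.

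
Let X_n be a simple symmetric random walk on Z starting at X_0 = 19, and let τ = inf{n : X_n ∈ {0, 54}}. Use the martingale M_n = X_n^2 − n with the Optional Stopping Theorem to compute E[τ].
E[τ] = 665

M_n = X_n^2 − n is a martingale (since E[X_{n+1}^2 | F_n] = X_n^2 + 1). By OST (τ has finite mean in a bounded region), E[M_τ] = E[M_0] = X_0^2 − 0 = 19^2 = 361. Also E[M_τ] = E[X_τ^2] − E[τ]. The walk exits at 0 or 54, with P(hit 54 first) = 19/54, so E[X_τ^2] = 54^2 · 19/54 + 0 = 1026. Thus E[τ] = E[X_τ^2] − E[M_τ] = 1026 − 361 = 665 = 19(54 − 19) = 665.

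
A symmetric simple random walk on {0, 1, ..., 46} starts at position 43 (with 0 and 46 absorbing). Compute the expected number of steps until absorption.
E[τ | X_0 = 43] = 129

Let v_k = E[τ | X_0 = k]. Boundary: v_0 = v_46 = 0. Recurrence: v_k = 1 + (v_{k-1} + v_{k+1})/2 for 1 ≤ k ≤ 45. The particular solution to v_k − (v_{k-1} + v_{k+1})/2 = 1 is v_k = −k^2. Adding homogeneous solution A + B k and matching boundaries gives v_k = k (46 − k). Substituting k = 43: v_43 = 43 · 3 = 129.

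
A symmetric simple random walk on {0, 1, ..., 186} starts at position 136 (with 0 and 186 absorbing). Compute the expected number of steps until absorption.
E[τ | X_0 = 136] = 6800

Let v_k = E[τ | X_0 = k]. Boundary: v_0 = v_186 = 0. Recurrence: v_k = 1 + (v_{k-1} + v_{k+1})/2 for 1 ≤ k ≤ 185. The particular solution to v_k − (v_{k-1} + v_{k+1})/2 = 1 is v_k = −k^2. Adding homogeneous solution A + B k and matching boundaries gives v_k = k (186 − k). Substituting k = 136: v_136 = 136 · 50 = 6800.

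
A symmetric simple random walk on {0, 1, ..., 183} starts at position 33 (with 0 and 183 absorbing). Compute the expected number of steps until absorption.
E[τ | X_0 = 33] = 4950

Let v_k = E[τ | X_0 = k]. Boundary: v_0 = v_183 = 0. Recurrence: v_k = 1 + (v_{k-1} + v_{k+1})/2 for 1 ≤ k ≤ 182. The particular solution to v_k − (v_{k-1} + v_{k+1})/2 = 1 is v_k = −k^2. Adding homogeneous solution A + B k and matching boundaries gives v_k = k (183 − k). Substituting k = 33: v_33 = 33 · 150 = 4950.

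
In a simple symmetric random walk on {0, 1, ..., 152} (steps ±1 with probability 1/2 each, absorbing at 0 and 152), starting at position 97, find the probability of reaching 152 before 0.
P(hit 152 before 0) = 97/152

Let u_k = P(hit 152 before 0 | start at k). Then u_0 = 0, u_152 = 1, and u_k = u_{k-1}/2 + u_{k+1}/2 for 1 ≤ k ≤ 151. This harmonic recurrence is solved by u_k = k/152, giving u_97 = 97/152.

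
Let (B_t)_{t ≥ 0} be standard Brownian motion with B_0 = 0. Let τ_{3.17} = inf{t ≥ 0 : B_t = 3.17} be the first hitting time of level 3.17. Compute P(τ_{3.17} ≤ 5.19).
P(τ_{3.17} ≤ 5.19) = 2(1 − Φ(3.17/√5.19)) = 2(1 − Φ(1.3915)) ≈ 0.1641

By the reflection principle for standard BM, P(τ_b ≤ t) = 2 · P(B_t ≥ b). Since B_t ~ N(0, t), P(B_t ≥ 3.17) = 1 − Φ(3.17/√t) = 1 − Φ(3.17/√5.19) = 1 − Φ(1.3915) ≈ 0.08204. Doubling: P(τ_{3.17} ≤ 5.19) ≈ 2 · 0.08204 = 0.16408 ≈ 0.1641.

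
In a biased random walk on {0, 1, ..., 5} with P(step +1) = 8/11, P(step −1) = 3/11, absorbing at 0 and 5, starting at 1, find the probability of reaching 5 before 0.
P(hit 5 before 0) = (1 − (3/8)^1) / (1 − (3/8)^5) = 4096/6505

Let u_k denote P(reach 5 before 0 | start at k). Boundary: u_0 = 0, u_5 = 1. Recurrence: u_k = 8/11·u_{k+1} + 3/11·u_{k-1} for 1 ≤ k ≤ 4. Try u_k = A + B·r^k with r = q/p = (3/11)/(8/11) = 3/8. Substitution satisfies the recurrence; boundary conditions give:
  u_k = (1 − r^k) / (1 − r^N) = (1 − (3/8)^1) / (1 − (3/8)^5) = 4096/6505.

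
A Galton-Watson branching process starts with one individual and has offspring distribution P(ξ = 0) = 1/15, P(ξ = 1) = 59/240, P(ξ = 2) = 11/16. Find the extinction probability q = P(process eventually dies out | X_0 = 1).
q = 16/165

The pgf is f(s) = 1/15 + 59/240·s + 11/16·s². The extinction probability q is the smallest fixed point of f in [0, 1]. Setting s = f(s):
  11/16·s² + (59/240 − 1)·s + 1/15 = 0
  11/16·s² − (1/15 + 11/16)·s + 1/15 = 0
which factors as (s − 1)·(11/16·s − 1/15) = 0, giving roots s = 1 and s = (1/15)/(11/16) = 16/165.
Mean offspring μ = 59/240 + 2·11/16 = 389/240 > 1 (supercritical), so q < 1. The extinction probability is the smaller root: q = (1/15)/(11/16) = 16/165.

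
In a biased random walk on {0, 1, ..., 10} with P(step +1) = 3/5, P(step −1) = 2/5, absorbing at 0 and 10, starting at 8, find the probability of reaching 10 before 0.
P(hit 10 before 0) = (1 − (2/3)^8) / (1 − (2/3)^10) = 11349/11605

Let u_k denote P(reach 10 before 0 | start at k). Boundary: u_0 = 0, u_10 = 1. Recurrence: u_k = 3/5·u_{k+1} + 2/5·u_{k-1} for 1 ≤ k ≤ 9. Try u_k = A + B·r^k with r = q/p = (2/5)/(3/5) = 2/3. Substitution satisfies the recurrence; boundary conditions give:
  u_k = (1 − r^k) / (1 − r^N) = (1 − (2/3)^8) / (1 − (2/3)^10) = 11349/11605.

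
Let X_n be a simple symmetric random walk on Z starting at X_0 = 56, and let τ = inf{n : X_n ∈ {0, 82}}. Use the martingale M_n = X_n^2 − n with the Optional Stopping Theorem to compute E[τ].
E[τ] = 1456

M_n = X_n^2 − n is a martingale (since E[X_{n+1}^2 | F_n] = X_n^2 + 1). By OST (τ has finite mean in a bounded region), E[M_τ] = E[M_0] = X_0^2 − 0 = 56^2 = 3136. Also E[M_τ] = E[X_τ^2] − E[τ]. The walk exits at 0 or 82, with P(hit 82 first) = 56/82, so E[X_τ^2] = 82^2 · 56/82 + 0 = 4592. Thus E[τ] = E[X_τ^2] − E[M_τ] = 4592 − 3136 = 1456 = 56(82 − 56) = 1456.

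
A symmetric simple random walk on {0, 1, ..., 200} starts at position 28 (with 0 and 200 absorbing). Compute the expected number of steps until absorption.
E[τ | X_0 = 28] = 4816

Let v_k = E[τ | X_0 = k]. Boundary: v_0 = v_200 = 0. Recurrence: v_k = 1 + (v_{k-1} + v_{k+1})/2 for 1 ≤ k ≤ 199. The particular solution to v_k − (v_{k-1} + v_{k+1})/2 = 1 is v_k = −k^2. Adding homogeneous solution A + B k and matching boundaries gives v_k = k (200 − k). Substituting k = 28: v_28 = 28 · 172 = 4816.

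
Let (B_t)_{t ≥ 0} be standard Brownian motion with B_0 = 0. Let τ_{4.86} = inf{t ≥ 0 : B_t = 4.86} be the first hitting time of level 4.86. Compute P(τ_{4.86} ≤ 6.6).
P(τ_{4.86} ≤ 6.6) = 2(1 − Φ(4.86/√6.6)) = 2(1 − Φ(1.8918)) ≈ 0.0585

By the reflection principle for standard BM, P(τ_b ≤ t) = 2 · P(B_t ≥ b). Since B_t ~ N(0, t), P(B_t ≥ 4.86) = 1 − Φ(4.86/√t) = 1 − Φ(4.86/√6.6) = 1 − Φ(1.8918) ≈ 0.02926. Doubling: P(τ_{4.86} ≤ 6.6) ≈ 2 · 0.02926 = 0.05852 ≈ 0.0585.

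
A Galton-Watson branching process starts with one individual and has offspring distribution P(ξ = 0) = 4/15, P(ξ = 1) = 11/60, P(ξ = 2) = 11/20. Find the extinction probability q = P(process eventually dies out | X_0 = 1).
q = 16/33

The pgf is f(s) = 4/15 + 11/60·s + 11/20·s². The extinction probability q is the smallest fixed point of f in [0, 1]. Setting s = f(s):
  11/20·s² + (11/60 − 1)·s + 4/15 = 0
  11/20·s² − (4/15 + 11/20)·s + 4/15 = 0
which factors as (s − 1)·(11/20·s − 4/15) = 0, giving roots s = 1 and s = (4/15)/(11/20) = 16/33.
Mean offspring μ = 11/60 + 2·11/20 = 77/60 > 1 (supercritical), so q < 1. The extinction probability is the smaller root: q = (4/15)/(11/20) = 16/33.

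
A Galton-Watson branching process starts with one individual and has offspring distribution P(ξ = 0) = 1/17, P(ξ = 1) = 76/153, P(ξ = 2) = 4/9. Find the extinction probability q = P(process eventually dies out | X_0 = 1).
q = 9/68

The pgf is f(s) = 1/17 + 76/153·s + 4/9·s². The extinction probability q is the smallest fixed point of f in [0, 1]. Setting s = f(s):
  4/9·s² + (76/153 − 1)·s + 1/17 = 0
  4/9·s² − (1/17 + 4/9)·s + 1/17 = 0
which factors as (s − 1)·(4/9·s − 1/17) = 0, giving roots s = 1 and s = (1/17)/(4/9) = 9/68.
Mean offspring μ = 76/153 + 2·4/9 = 212/153 > 1 (supercritical), so q < 1. The extinction probability is the smaller root: q = (1/17)/(4/9) = 9/68.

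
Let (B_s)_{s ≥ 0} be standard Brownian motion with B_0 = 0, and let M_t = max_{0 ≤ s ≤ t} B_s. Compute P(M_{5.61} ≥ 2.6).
P(M_{5.61} ≥ 2.6) = 2·P(B_{5.61} ≥ 2.6) = 2(1 − Φ(2.6/√5.61)) ≈ 0.2723

By the reflection principle for Brownian motion, P(M_t ≥ a) = 2 · P(B_t ≥ a) for a ≥ 0. Since B_t ~ N(0, t), P(B_t ≥ 2.6) = 1 − Φ(2.6/√t) = 1 − Φ(2.6/√5.61) = 1 − Φ(1.0977). So
  P(M_{5.61} ≥ 2.6) = 2(1 − Φ(1.0977)) ≈ 0.2723.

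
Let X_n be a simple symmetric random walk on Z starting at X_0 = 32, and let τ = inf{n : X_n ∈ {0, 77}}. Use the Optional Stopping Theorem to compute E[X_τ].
E[X_τ] = 32

X_n is a martingale and τ is a bounded-mean stopping time (indeed τ is finite a.s. with bounded expectation since the walk is in a bounded region). By the OST, E[X_τ] = E[X_0] = 32. Equivalently: E[X_τ] = 77 · P(hit 77 first) + 0 · P(hit 0 first) = 77 · (32/77) = 32.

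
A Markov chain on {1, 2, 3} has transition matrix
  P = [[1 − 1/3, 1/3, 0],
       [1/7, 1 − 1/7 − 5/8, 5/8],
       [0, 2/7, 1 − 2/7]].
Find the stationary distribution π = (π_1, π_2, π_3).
π = (16/135, 112/405, 49/81)

This is a birth-death chain on three states, which satisfies detailed balance: π_1 · P_{12} = π_2 · P_{21} and π_2 · P_{23} = π_3 · P_{32}.
From π_1 · 1/3 = π_2 · 1/7: π_2/π_1 = (1/3)/(1/7) = 7/3.
From π_2 · 5/8 = π_3 · 2/7: π_3/π_2 = (5/8)/(2/7) = 35/16.
Take π_1 proportional to 1; then unnormalized π = (1, 7/3, 245/48). Normalize by dividing by the sum 135/16:
  π = (16/135, 112/405, 49/81).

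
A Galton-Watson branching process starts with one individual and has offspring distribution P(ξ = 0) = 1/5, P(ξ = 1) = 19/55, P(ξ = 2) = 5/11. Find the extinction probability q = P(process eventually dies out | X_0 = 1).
q = 11/25

The pgf is f(s) = 1/5 + 19/55·s + 5/11·s². The extinction probability q is the smallest fixed point of f in [0, 1]. Setting s = f(s):
  5/11·s² + (19/55 − 1)·s + 1/5 = 0
  5/11·s² − (1/5 + 5/11)·s + 1/5 = 0
which factors as (s − 1)·(5/11·s − 1/5) = 0, giving roots s = 1 and s = (1/5)/(5/11) = 11/25.
Mean offspring μ = 19/55 + 2·5/11 = 69/55 > 1 (supercritical), so q < 1. The extinction probability is the smaller root: q = (1/5)/(5/11) = 11/25.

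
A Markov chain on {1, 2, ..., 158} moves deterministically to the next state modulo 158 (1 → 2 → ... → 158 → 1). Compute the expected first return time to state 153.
E[T_153 | X_0 = 153] = 158

The chain cycles deterministically, so starting at state 153 it returns in exactly 158 steps. Equivalently, the stationary distribution is uniform π_j = 1/158 for every state j, so by Kac's formula E[T_153] = 1/π_153 = 158.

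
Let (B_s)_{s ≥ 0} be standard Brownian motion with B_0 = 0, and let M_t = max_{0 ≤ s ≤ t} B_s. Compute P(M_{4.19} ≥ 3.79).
P(M_{4.19} ≥ 3.79) = 2·P(B_{4.19} ≥ 3.79) = 2(1 − Φ(3.79/√4.19)) ≈ 0.0641

By the reflection principle for Brownian motion, P(M_t ≥ a) = 2 · P(B_t ≥ a) for a ≥ 0. Since B_t ~ N(0, t), P(B_t ≥ 3.79) = 1 − Φ(3.79/√t) = 1 − Φ(3.79/√4.19) = 1 − Φ(1.8515). So
  P(M_{4.19} ≥ 3.79) = 2(1 − Φ(1.8515)) ≈ 0.0641.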